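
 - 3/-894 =1/298  =  0.00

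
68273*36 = 2457828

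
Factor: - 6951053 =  - 6951053^1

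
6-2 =4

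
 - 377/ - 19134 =377/19134 = 0.02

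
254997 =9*28333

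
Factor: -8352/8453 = - 2^5*3^2*29^1*79^ ( - 1)*107^( - 1)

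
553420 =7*79060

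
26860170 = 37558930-10698760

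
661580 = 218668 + 442912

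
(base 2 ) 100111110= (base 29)AS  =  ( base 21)f3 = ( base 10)318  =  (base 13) 1b6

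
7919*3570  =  28270830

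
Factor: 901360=2^4*5^1*19^1*593^1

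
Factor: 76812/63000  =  2^( - 1) *3^(-1 )*5^( - 3)*7^(  -  1 )*37^1*173^1 = 6401/5250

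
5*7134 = 35670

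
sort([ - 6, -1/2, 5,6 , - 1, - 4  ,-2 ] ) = [-6, - 4, - 2, - 1, - 1/2,5, 6]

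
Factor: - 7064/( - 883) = 8=2^3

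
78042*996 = 77729832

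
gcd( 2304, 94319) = 1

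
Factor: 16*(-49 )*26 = -20384 = - 2^5 *7^2 * 13^1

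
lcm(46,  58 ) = 1334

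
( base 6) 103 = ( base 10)39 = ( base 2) 100111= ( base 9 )43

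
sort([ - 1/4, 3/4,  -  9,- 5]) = [-9, -5,-1/4, 3/4]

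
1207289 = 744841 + 462448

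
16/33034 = 8/16517 = 0.00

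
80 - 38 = 42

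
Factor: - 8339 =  - 31^1 * 269^1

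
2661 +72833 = 75494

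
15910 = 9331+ 6579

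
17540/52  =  337 + 4/13 = 337.31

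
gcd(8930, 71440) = 8930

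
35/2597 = 5/371 = 0.01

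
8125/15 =541 + 2/3  =  541.67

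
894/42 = 21+2/7= 21.29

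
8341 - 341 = 8000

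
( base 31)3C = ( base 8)151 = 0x69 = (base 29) 3I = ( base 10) 105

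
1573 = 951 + 622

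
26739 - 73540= - 46801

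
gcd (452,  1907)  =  1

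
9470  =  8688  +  782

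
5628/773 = 5628/773 = 7.28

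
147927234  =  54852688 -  -93074546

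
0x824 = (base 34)1ra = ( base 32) 214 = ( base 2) 100000100100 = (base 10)2084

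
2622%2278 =344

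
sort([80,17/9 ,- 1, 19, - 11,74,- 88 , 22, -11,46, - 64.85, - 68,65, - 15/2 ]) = [ - 88, - 68, - 64.85, - 11, - 11,  -  15/2, - 1, 17/9,19, 22 , 46, 65,74,80 ]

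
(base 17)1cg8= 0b10000111010101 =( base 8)20725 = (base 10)8661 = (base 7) 34152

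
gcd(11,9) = 1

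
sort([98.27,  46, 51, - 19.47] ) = [ - 19.47, 46, 51, 98.27] 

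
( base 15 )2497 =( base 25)CBH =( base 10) 7792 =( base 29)97K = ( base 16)1e70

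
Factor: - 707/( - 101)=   7^1 = 7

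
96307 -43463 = 52844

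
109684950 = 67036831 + 42648119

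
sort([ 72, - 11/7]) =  [ - 11/7,  72 ] 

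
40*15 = 600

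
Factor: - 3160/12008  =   - 5/19  =  - 5^1 *19^(  -  1)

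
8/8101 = 8/8101  =  0.00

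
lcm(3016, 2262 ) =9048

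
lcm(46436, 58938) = 1532388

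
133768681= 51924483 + 81844198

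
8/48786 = 4/24393 = 0.00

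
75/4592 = 75/4592 = 0.02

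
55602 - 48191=7411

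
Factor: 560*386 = 2^5*5^1*7^1*193^1 = 216160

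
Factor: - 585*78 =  - 45630  =  - 2^1*3^3*5^1*13^2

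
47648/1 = 47648=47648.00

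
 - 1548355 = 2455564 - 4003919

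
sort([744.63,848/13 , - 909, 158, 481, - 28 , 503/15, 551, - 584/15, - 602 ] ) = [ - 909, - 602, - 584/15, - 28,503/15,848/13,158 , 481,  551,744.63 ] 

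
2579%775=254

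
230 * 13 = 2990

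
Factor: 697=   17^1*41^1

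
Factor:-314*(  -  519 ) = 2^1 * 3^1*157^1*173^1 = 162966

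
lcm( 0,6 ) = 0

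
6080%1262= 1032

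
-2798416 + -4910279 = - 7708695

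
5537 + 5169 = 10706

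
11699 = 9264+2435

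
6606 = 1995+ 4611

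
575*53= 30475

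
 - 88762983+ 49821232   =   - 38941751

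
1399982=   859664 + 540318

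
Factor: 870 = 2^1*3^1*5^1 *29^1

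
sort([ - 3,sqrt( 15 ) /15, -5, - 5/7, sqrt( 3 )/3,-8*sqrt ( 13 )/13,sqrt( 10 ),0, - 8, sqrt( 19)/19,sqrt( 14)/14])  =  [ - 8, - 5,-3, - 8 * sqrt (13) /13, - 5/7,0,sqrt( 19) /19, sqrt( 15) /15, sqrt(14) /14, sqrt(  3 ) /3, sqrt( 10 ) ]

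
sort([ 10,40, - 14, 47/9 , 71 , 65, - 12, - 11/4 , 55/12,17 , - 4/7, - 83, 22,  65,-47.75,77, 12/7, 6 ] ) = [ - 83, - 47.75, - 14,-12 , - 11/4, - 4/7, 12/7, 55/12, 47/9, 6,10, 17 , 22, 40, 65,65,71, 77 ] 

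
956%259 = 179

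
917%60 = 17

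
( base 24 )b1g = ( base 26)9B6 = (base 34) 5hi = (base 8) 14350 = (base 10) 6376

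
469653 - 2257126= - 1787473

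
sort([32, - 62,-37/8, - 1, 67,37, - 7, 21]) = [ - 62, - 7, - 37/8,  -  1,21,32,37,67]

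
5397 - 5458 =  - 61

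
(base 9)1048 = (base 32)O5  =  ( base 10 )773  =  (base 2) 1100000101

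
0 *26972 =0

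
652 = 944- 292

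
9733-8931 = 802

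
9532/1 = 9532 = 9532.00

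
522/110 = 261/55= 4.75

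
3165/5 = 633 =633.00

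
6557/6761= 6557/6761 = 0.97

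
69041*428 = 29549548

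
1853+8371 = 10224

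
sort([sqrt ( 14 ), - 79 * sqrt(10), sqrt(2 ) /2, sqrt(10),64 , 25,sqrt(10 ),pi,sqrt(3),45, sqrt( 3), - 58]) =[ - 79*sqrt( 10), - 58,sqrt(2 ) /2, sqrt(3 ) , sqrt ( 3), pi,sqrt( 10),sqrt(10),  sqrt(14),  25, 45,  64]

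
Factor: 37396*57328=2143837888 = 2^6*  3583^1*9349^1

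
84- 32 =52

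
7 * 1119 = 7833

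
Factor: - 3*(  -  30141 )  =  90423  =  3^3  *  17^1 *197^1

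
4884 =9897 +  - 5013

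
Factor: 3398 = 2^1*1699^1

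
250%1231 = 250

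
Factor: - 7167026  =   - 2^1*1361^1*2633^1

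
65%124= 65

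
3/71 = 3/71 = 0.04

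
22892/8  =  2861  +  1/2 = 2861.50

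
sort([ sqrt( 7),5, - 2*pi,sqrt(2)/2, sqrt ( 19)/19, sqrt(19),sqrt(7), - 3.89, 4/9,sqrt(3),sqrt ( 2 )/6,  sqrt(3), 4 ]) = [-2*pi , - 3.89,sqrt( 19 )/19,sqrt (2 ) /6,4/9,sqrt( 2 )/2, sqrt( 3), sqrt (3),sqrt( 7 ),sqrt(7),4,sqrt( 19), 5]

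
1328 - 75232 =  - 73904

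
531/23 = 23+2/23=23.09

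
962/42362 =481/21181 = 0.02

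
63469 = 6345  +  57124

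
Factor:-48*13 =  - 624 = - 2^4*3^1*13^1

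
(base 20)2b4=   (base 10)1024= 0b10000000000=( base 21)26G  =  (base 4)100000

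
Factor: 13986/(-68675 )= -2^1*3^3*5^(-2 )*7^1*37^1 *41^ ( - 1 )*67^(-1 )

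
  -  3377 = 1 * (-3377)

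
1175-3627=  - 2452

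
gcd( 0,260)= 260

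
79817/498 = 160+137/498 = 160.28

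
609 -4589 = - 3980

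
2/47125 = 2/47125 =0.00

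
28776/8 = 3597 = 3597.00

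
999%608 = 391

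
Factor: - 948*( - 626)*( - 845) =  - 501463560 = - 2^3*3^1*5^1*13^2 * 79^1*313^1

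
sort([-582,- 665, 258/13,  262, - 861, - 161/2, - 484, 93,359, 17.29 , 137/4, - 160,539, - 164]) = [ - 861, - 665,  -  582, - 484, - 164 ,-160,-161/2, 17.29,258/13, 137/4, 93,262,359 , 539] 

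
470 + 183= 653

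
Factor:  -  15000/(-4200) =25/7=5^2*7^( - 1) 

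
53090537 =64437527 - 11346990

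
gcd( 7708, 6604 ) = 4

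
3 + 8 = 11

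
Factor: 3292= 2^2  *  823^1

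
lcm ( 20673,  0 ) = 0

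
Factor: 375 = 3^1*5^3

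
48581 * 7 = 340067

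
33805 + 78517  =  112322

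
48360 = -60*( - 806 )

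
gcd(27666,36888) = 9222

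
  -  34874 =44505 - 79379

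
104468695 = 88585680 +15883015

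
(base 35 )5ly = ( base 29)85l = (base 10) 6894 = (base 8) 15356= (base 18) 1350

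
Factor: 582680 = 2^3*5^1*7^1*2081^1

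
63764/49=1301 + 15/49  =  1301.31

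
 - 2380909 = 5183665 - 7564574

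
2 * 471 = 942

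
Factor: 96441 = 3^1*17^1*31^1*61^1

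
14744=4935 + 9809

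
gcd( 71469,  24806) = 1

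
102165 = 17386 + 84779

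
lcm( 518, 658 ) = 24346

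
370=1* 370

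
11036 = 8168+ 2868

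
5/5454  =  5/5454 = 0.00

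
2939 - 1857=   1082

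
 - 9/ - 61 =9/61 = 0.15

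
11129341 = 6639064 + 4490277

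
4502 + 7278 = 11780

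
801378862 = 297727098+503651764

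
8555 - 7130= 1425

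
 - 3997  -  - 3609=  - 388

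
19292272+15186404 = 34478676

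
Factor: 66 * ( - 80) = - 2^5*3^1*5^1*11^1 = - 5280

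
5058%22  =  20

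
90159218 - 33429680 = 56729538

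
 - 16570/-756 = 21 + 347/378= 21.92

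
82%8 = 2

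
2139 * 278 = 594642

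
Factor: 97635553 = 97635553^1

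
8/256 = 1/32 = 0.03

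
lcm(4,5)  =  20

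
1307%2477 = 1307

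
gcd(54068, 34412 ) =28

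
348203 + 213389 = 561592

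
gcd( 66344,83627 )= 1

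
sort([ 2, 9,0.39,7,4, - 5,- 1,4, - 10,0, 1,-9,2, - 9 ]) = [ - 10, - 9,-9 , - 5, - 1,0,0.39, 1, 2,2,4,4, 7,9]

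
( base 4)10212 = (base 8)446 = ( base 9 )356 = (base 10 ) 294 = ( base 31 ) 9F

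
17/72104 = 17/72104 = 0.00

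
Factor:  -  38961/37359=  - 4329/4151 = -3^2 * 7^(  -  1 )*13^1 * 37^1*593^( - 1 ) 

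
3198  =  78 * 41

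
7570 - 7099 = 471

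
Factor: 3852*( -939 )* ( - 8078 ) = 29218352184=2^3*3^3*7^1*107^1*313^1 * 577^1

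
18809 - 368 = 18441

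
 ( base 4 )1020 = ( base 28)2G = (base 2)1001000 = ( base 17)44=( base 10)72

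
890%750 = 140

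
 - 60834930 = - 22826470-38008460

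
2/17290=1/8645 = 0.00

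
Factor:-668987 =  - 11^1*61^1*997^1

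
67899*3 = 203697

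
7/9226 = 1/1318=0.00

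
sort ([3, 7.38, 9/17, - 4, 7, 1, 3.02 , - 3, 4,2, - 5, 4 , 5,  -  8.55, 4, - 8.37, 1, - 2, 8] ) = [ - 8.55, - 8.37, - 5, - 4, - 3, - 2, 9/17, 1,1 , 2, 3, 3.02, 4,4, 4, 5,7,7.38,  8] 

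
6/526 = 3/263 = 0.01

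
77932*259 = 20184388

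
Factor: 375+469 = 2^2*211^1 = 844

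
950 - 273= 677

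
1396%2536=1396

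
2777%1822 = 955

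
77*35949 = 2768073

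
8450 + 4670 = 13120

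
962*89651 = 86244262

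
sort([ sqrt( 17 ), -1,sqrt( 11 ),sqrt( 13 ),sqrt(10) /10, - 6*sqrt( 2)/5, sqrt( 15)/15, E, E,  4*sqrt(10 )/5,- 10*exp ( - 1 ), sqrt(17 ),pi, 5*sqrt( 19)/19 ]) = [ - 10 *exp( - 1), - 6*sqrt( 2 ) /5, - 1  ,  sqrt( 15) /15 , sqrt( 10 )/10,  5*sqrt (19)/19,4*sqrt( 10)/5 , E,E,pi,sqrt( 11) , sqrt(13),sqrt (17), sqrt( 17)] 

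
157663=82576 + 75087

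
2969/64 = 2969/64 =46.39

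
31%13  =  5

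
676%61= 5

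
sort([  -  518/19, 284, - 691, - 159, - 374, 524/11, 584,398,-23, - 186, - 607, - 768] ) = [ - 768 , - 691, - 607,  -  374, - 186,  -  159, - 518/19, - 23,  524/11,284,398, 584 ] 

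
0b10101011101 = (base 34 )16d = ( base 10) 1373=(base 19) 3f5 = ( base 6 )10205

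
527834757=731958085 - 204123328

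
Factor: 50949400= 2^3 *5^2 * 254747^1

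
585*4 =2340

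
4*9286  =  37144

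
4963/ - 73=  - 4963/73 = -67.99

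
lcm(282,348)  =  16356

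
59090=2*29545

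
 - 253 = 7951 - 8204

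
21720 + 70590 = 92310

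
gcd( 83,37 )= 1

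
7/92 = 7/92 =0.08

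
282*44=12408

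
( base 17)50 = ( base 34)2h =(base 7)151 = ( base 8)125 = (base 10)85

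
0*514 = 0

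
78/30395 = 78/30395 = 0.00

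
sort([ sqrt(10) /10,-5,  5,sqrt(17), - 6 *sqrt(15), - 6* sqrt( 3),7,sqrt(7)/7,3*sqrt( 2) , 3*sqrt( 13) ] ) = [ - 6 *sqrt( 15), - 6 * sqrt(3 ), - 5, sqrt( 10)/10  ,  sqrt(7)/7,sqrt( 17),3*sqrt( 2),5  ,  7, 3*sqrt(13) ] 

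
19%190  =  19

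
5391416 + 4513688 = 9905104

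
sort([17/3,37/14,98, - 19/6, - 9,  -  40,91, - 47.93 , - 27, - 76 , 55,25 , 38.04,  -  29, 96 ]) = [ - 76 , - 47.93, - 40,-29, - 27,-9, - 19/6,  37/14,17/3, 25,38.04,55, 91,  96,98]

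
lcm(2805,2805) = 2805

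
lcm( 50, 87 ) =4350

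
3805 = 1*3805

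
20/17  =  1 + 3/17 = 1.18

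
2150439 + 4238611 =6389050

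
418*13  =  5434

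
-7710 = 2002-9712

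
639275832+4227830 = 643503662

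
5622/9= 624 +2/3 = 624.67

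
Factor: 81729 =3^4*1009^1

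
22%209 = 22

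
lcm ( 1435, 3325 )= 136325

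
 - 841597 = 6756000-7597597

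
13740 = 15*916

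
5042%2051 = 940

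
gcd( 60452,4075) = 1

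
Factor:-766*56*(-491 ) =21061936= 2^4* 7^1*383^1*491^1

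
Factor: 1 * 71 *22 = 1562 =2^1*11^1*71^1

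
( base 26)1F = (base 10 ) 41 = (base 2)101001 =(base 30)1b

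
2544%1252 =40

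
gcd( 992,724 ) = 4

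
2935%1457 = 21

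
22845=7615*3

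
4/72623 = 4/72623=0.00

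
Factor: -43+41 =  - 2^1 = - 2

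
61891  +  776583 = 838474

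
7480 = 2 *3740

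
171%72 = 27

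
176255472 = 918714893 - 742459421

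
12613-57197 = -44584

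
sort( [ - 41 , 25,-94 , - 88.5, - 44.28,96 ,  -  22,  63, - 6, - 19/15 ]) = [-94, - 88.5 ,  -  44.28,-41,-22  , - 6, - 19/15, 25 , 63,  96]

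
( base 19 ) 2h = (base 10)55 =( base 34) 1L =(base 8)67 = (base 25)25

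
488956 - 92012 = 396944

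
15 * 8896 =133440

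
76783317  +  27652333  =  104435650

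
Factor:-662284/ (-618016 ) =763/712 = 2^( - 3 )*7^1 * 89^(- 1 ) * 109^1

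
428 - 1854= - 1426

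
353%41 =25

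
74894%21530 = 10304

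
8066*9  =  72594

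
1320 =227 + 1093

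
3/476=3/476 = 0.01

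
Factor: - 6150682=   -2^1 * 3075341^1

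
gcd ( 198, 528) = 66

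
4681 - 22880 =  - 18199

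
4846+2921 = 7767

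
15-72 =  - 57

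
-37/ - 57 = 37/57 =0.65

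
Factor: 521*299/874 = 2^( - 1) * 13^1*19^ (-1)*521^1  =  6773/38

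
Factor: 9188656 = 2^4*73^1*7867^1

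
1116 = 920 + 196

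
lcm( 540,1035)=12420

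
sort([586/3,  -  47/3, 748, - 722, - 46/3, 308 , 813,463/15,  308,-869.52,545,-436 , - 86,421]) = [  -  869.52, - 722, - 436, - 86 , - 47/3,-46/3,463/15,586/3,308  ,  308 , 421 , 545,748,813]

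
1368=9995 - 8627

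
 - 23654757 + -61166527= - 84821284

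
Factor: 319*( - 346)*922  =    -  101764828=- 2^2*11^1*29^1 * 173^1 * 461^1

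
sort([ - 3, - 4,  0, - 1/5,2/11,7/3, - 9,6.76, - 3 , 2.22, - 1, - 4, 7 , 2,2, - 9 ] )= [ - 9, - 9,-4, - 4, - 3, - 3, - 1, - 1/5,0, 2/11,2,2 , 2.22,  7/3,6.76,7]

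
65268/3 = 21756= 21756.00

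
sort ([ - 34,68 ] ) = [ - 34,68]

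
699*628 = 438972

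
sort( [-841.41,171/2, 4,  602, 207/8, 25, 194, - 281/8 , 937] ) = [ - 841.41, - 281/8, 4,25, 207/8,171/2,194 , 602, 937 ] 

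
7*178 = 1246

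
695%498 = 197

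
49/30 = 49/30= 1.63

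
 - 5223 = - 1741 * 3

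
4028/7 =4028/7 =575.43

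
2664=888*3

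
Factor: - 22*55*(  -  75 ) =90750=2^1*3^1*5^3*11^2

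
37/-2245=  - 37/2245 = -  0.02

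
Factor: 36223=11^1*37^1*89^1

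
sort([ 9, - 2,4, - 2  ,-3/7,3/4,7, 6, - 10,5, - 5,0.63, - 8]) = [ -10 , - 8,- 5,-2,-2, - 3/7,0.63 , 3/4,4,  5, 6, 7,9 ] 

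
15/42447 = 5/14149 = 0.00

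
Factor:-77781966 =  - 2^1*3^1*1231^1*10531^1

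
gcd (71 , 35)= 1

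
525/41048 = 75/5864 = 0.01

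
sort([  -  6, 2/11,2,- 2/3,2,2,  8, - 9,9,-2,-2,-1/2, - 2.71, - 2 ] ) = [ - 9, - 6,  -  2.71, - 2,-2, - 2, - 2/3, - 1/2,2/11,2,  2 , 2, 8,9 ]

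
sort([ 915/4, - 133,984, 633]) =[ - 133,915/4, 633, 984]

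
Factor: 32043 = 3^1*11^1*971^1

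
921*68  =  62628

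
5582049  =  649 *8601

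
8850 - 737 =8113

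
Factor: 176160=2^5*3^1*5^1*367^1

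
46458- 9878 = 36580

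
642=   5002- 4360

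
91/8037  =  91/8037 = 0.01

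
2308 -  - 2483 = 4791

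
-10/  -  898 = 5/449 = 0.01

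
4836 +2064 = 6900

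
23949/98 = 23949/98 = 244.38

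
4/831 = 4/831  =  0.00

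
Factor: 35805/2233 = 3^1*5^1*29^( - 1)*31^1= 465/29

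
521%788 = 521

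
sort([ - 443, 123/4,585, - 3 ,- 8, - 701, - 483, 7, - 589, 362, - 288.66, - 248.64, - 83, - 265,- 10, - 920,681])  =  [ - 920, - 701 , - 589,-483, - 443, - 288.66, - 265, - 248.64,-83,- 10, - 8  , - 3,7,123/4, 362, 585, 681]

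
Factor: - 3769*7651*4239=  - 122238427941 = - 3^3*7^1*157^1*1093^1*3769^1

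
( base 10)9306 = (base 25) EM6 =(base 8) 22132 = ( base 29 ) b1q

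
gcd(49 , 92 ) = 1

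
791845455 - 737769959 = 54075496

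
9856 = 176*56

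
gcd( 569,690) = 1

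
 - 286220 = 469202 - 755422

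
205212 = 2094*98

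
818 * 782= 639676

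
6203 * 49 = 303947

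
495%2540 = 495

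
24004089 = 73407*327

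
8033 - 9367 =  - 1334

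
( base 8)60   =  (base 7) 66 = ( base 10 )48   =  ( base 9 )53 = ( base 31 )1h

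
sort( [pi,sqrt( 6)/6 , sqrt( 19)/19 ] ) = [sqrt ( 19)/19, sqrt(6 )/6,pi ] 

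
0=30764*0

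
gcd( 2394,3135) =57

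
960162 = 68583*14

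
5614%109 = 55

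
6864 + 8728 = 15592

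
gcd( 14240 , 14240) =14240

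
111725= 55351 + 56374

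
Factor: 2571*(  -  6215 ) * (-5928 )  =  94722118920 = 2^3 * 3^2 * 5^1*11^1*13^1*19^1*113^1*857^1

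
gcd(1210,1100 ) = 110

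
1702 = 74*23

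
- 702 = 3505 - 4207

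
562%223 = 116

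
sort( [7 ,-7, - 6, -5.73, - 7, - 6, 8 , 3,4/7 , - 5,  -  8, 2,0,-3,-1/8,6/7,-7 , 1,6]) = [ - 8,  -  7, - 7, - 7,-6, - 6, - 5.73 ,-5,-3,-1/8, 0,4/7,6/7, 1,2, 3, 6,  7,8]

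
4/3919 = 4/3919 = 0.00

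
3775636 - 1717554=2058082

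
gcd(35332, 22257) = 1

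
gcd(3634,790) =158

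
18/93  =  6/31 = 0.19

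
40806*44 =1795464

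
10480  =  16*655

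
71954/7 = 10279 + 1/7 = 10279.14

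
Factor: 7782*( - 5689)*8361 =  - 2^1*3^3* 929^1*1297^1*5689^1 = - 370156503078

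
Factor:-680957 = -733^1 * 929^1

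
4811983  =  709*6787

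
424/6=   70 + 2/3 = 70.67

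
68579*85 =5829215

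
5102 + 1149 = 6251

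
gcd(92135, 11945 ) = 5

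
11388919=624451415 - 613062496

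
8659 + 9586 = 18245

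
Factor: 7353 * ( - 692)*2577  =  -13112487252 = - 2^2*3^3 * 19^1*43^1*173^1*859^1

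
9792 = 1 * 9792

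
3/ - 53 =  - 3/53 = - 0.06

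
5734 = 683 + 5051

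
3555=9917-6362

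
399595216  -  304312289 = 95282927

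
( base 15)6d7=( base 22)34c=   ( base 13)925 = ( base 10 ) 1552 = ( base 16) 610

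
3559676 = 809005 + 2750671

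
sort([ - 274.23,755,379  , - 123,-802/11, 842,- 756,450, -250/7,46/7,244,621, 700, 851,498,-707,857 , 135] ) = [-756,  -  707, -274.23, - 123, - 802/11, - 250/7, 46/7, 135,244, 379,450,498,621, 700, 755 , 842 , 851,857]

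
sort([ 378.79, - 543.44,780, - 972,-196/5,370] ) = [ - 972, - 543.44,-196/5,370 , 378.79,  780] 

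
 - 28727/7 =  -  4104+1/7 = -4103.86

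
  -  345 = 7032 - 7377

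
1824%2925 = 1824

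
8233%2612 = 397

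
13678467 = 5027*2721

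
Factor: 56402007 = 3^1 * 67^1*280607^1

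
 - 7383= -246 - 7137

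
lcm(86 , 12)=516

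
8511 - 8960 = - 449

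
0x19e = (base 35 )BT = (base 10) 414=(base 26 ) fo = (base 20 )10e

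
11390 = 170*67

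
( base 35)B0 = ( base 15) 1AA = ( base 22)HB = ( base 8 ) 601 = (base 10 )385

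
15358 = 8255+7103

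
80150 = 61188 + 18962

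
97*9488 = 920336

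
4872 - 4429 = 443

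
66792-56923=9869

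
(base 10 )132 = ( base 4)2010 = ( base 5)1012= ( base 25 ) 57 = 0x84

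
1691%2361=1691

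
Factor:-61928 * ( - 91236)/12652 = 2^3 * 3^1 *3163^( - 1) * 7603^1 * 7741^1  =  1412515752/3163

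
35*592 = 20720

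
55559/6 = 55559/6 = 9259.83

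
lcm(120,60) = 120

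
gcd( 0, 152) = 152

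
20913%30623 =20913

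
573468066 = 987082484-413614418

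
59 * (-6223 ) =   -  367157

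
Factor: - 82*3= -246 = -2^1 * 3^1*41^1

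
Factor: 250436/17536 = 2^ ( - 5 )*457^1 = 457/32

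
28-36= - 8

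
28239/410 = 28239/410 = 68.88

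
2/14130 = 1/7065=   0.00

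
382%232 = 150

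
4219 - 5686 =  - 1467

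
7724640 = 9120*847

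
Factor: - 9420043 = - 9420043^1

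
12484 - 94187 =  - 81703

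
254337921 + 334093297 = 588431218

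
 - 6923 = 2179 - 9102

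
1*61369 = 61369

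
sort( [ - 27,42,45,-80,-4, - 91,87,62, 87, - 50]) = [ -91, - 80,-50,- 27,-4,  42, 45, 62, 87,87]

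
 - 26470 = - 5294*5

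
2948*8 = 23584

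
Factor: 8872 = 2^3 * 1109^1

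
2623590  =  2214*1185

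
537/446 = 537/446= 1.20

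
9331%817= 344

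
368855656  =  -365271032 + 734126688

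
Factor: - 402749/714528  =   -487/864 =- 2^(- 5)*3^( - 3)*487^1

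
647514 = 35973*18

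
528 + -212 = 316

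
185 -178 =7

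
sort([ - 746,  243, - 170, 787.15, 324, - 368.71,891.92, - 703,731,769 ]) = [ - 746 , - 703,-368.71, - 170,243,  324, 731,769,  787.15,  891.92] 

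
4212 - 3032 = 1180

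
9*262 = 2358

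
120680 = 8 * 15085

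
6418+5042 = 11460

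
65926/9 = 65926/9 = 7325.11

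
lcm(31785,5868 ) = 381420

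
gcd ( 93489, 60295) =1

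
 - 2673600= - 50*53472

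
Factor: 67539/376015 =3^1*  5^ ( - 1 )*47^1 * 157^(  -  1) = 141/785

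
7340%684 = 500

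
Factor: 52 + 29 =81  =  3^4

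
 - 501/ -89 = 5  +  56/89 = 5.63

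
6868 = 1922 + 4946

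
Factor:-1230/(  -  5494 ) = 15/67 = 3^1*5^1  *  67^(-1) 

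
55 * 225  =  12375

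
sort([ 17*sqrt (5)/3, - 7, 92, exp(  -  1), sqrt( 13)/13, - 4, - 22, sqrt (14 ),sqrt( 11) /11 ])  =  [ - 22, - 7, - 4,sqrt( 13 ) /13, sqrt (11)/11 , exp(- 1),sqrt(14 ), 17* sqrt (5)/3, 92] 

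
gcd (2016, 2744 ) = 56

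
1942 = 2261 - 319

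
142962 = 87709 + 55253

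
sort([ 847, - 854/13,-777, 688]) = [- 777, - 854/13, 688,847]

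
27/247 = 27/247 = 0.11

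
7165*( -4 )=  - 28660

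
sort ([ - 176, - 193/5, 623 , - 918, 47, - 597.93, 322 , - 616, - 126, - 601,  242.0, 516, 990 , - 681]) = [ - 918, - 681,  -  616, - 601, -597.93, - 176, - 126, - 193/5,47 , 242.0,322, 516,623, 990]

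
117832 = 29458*4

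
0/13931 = 0 = 0.00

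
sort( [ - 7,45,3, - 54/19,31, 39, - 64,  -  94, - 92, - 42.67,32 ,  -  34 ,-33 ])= [ - 94, - 92, - 64,-42.67,  -  34, - 33,-7,-54/19,3, 31, 32,39,45 ]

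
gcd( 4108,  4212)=52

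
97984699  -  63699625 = 34285074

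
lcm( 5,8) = 40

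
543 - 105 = 438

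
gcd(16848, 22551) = 3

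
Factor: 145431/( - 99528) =  -  339/232=-  2^(  -  3 ) * 3^1*29^ (-1)*113^1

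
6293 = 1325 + 4968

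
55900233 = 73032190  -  17131957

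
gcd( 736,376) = 8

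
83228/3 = 27742  +  2/3 = 27742.67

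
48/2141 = 48/2141 = 0.02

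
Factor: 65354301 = 3^2*853^1*8513^1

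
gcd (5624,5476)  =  148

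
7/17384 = 7/17384  =  0.00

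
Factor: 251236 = 2^2*107^1*587^1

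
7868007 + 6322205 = 14190212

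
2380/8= 297 + 1/2= 297.50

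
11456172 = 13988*819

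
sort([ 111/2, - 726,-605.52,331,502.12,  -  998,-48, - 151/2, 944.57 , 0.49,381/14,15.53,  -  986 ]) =[ - 998, - 986,-726, - 605.52, -151/2, - 48,0.49,15.53, 381/14,111/2, 331,502.12,944.57]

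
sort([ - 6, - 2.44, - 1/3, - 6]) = [- 6, - 6, - 2.44, - 1/3 ]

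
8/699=8/699  =  0.01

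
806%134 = 2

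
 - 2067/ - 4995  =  689/1665 = 0.41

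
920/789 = 1+131/789=1.17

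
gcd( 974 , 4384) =2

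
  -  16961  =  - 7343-9618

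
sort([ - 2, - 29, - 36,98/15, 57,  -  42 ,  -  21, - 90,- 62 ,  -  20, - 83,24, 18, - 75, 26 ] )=[  -  90, - 83, - 75, - 62, - 42 , - 36,- 29, - 21, - 20, - 2, 98/15, 18,  24,  26,  57]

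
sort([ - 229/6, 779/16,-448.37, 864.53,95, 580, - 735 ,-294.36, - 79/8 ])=[ - 735, - 448.37,  -  294.36, - 229/6, - 79/8,779/16,95, 580 , 864.53 ]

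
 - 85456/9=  - 85456/9 = - 9495.11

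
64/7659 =64/7659 = 0.01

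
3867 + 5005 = 8872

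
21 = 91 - 70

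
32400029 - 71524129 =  - 39124100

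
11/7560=11/7560 = 0.00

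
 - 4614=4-4618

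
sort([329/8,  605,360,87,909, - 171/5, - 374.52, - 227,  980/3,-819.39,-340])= [ - 819.39, -374.52, - 340,-227, - 171/5 , 329/8,87, 980/3,360, 605,909]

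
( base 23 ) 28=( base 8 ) 66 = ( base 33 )1l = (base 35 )1j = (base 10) 54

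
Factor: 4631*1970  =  9123070  =  2^1*5^1 * 11^1*197^1*421^1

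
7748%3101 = 1546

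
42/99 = 14/33 = 0.42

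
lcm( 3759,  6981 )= 48867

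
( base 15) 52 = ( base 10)77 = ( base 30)2h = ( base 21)3E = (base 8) 115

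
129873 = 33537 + 96336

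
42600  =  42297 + 303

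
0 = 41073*0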